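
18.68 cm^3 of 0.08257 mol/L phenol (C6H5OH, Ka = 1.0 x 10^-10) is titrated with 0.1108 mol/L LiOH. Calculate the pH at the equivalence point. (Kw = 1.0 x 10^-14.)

11.34

n(C6H5OH) = 0.08257 x 0.01868 = 0.001542 mol; V(LiOH) at equivalence = 0.001542/0.1108 = 0.01392 L.
At equivalence all the acid is converted to C6H5O-; total volume = 0.01868 + 0.01392 = 0.03260 L, so [C6H5O-] = 0.001542/0.03260 = 0.04731 M.
Kb = Kw/Ka = 1.0e-14 / 1.0 x 10^-10 = 0.000100.
[OH^-] = sqrt(Kb x [C6H5O-]) = sqrt(0.000100 x 0.04731) = 0.00218 M.
pOH = 2.66, so pH = 14.00 - 2.66 = 11.34.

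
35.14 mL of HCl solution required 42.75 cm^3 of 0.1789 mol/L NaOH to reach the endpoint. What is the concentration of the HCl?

0.218 M

n(NaOH) delivered = 0.1789 x 0.04275 = 0.007648 mol.
For a 1:1 reaction, n(HCl) = 0.007648 mol.
[HCl] = 0.007648 mol / 0.03514 L = 0.218 M.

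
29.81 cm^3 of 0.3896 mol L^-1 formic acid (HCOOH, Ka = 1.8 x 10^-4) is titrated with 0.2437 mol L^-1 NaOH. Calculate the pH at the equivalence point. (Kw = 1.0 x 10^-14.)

n(HCOOH) = 0.3896 x 0.02981 = 0.01161 mol; V(NaOH) at equivalence = 0.01161/0.2437 = 0.04766 L.
At equivalence all the acid is converted to HCOO-; total volume = 0.02981 + 0.04766 = 0.07747 L, so [HCOO-] = 0.01161/0.07747 = 0.1499 M.
Kb = Kw/Ka = 1.0e-14 / 1.8 x 10^-4 = 5.56e-11.
[OH^-] = sqrt(Kb x [HCOO-]) = sqrt(5.56e-11 x 0.1499) = 2.89e-6 M.
pOH = 5.54, so pH = 14.00 - 5.54 = 8.46.

8.46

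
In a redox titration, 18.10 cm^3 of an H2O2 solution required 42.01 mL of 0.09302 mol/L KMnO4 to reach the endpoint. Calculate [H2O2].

0.540 M

n(KMnO4) = 0.09302 x 0.04201 = 0.003908 mol.
From the balanced equation, 2 mol KMnO4 reacts with 5 mol H2O2, so n(H2O2) = 0.003908 x 5/2 = 0.009769 mol.
[H2O2] = 0.009769 / 0.01810 L = 0.540 M.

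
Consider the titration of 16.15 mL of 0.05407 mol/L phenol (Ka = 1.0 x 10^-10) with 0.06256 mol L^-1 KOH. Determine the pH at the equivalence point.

n(C6H5OH) = 0.05407 x 0.01615 = 0.0008732 mol; V(KOH) at equivalence = 0.0008732/0.06256 = 0.01396 L.
At equivalence all the acid is converted to C6H5O-; total volume = 0.01615 + 0.01396 = 0.03011 L, so [C6H5O-] = 0.0008732/0.03011 = 0.02900 M.
Kb = Kw/Ka = 1.0e-14 / 1.0 x 10^-10 = 0.000100.
[OH^-] = sqrt(Kb x [C6H5O-]) = sqrt(0.000100 x 0.02900) = 0.00170 M.
pOH = 2.77, so pH = 14.00 - 2.77 = 11.23.

11.23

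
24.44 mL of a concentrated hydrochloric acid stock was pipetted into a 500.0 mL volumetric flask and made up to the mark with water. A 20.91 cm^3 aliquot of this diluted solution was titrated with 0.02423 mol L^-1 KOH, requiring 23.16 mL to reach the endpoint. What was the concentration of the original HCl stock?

n(KOH) = 0.02423 x 0.02316 = 0.0005612 mol.
n(HCl) in the aliquot = 0.0005612 mol.
[diluted HCl] = 0.0005612 / 0.02091 = 0.02684 M.
Dilution factor = 500.0/24.44 = 20.46, so [stock] = 0.02684 x 20.46 = 0.549 M.

0.549 M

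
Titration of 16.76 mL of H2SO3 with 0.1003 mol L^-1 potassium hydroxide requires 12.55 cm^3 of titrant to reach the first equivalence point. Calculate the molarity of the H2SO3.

n(KOH) = 0.1003 x 0.01255 = 0.001259 mol.
At the first equivalence point, 1 mol OH^- react per mol H2SO3, so n(H2SO3) = 0.001259 / 1 = 0.001259 mol.
[H2SO3] = 0.001259 / 0.01676 L = 0.0751 M.

0.0751 M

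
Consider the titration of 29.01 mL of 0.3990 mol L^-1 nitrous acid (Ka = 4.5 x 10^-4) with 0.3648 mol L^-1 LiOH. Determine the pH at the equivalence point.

8.31

n(HNO2) = 0.3990 x 0.02901 = 0.01157 mol; V(LiOH) at equivalence = 0.01157/0.3648 = 0.03173 L.
At equivalence all the acid is converted to NO2-; total volume = 0.02901 + 0.03173 = 0.06074 L, so [NO2-] = 0.01157/0.06074 = 0.1906 M.
Kb = Kw/Ka = 1.0e-14 / 4.5 x 10^-4 = 2.22e-11.
[OH^-] = sqrt(Kb x [NO2-]) = sqrt(2.22e-11 x 0.1906) = 2.06e-6 M.
pOH = 5.69, so pH = 14.00 - 5.69 = 8.31.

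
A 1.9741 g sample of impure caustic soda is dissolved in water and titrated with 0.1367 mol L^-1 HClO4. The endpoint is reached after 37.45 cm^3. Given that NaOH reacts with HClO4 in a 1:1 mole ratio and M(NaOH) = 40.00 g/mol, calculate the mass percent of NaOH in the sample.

10.4%

n(HClO4) = 0.1367 x 0.03745 = 0.005119 mol.
n(NaOH) = 0.005119 / 1 = 0.005119 mol.
mass of NaOH = 0.005119 x 40.00 = 0.2048 g.
% purity = 0.2048 / 1.9741 x 100 = 10.4%.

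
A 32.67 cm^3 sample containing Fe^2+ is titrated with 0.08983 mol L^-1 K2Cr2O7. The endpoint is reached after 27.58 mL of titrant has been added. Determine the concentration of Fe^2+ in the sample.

0.455 M

n(K2Cr2O7) = 0.08983 x 0.02758 = 0.002478 mol.
From the balanced equation, 1 mol K2Cr2O7 reacts with 6 mol Fe^2+, so n(Fe^2+) = 0.002478 x 6/1 = 0.01487 mol.
[Fe^2+] = 0.01487 / 0.03267 L = 0.455 M.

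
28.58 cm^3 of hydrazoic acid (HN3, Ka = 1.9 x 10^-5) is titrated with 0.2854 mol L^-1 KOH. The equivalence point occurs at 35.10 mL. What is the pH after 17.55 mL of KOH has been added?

17.55 mL is exactly half the equivalence volume (35.10/2), i.e. the half-equivalence point.
There, n(HA) = n(A^-), so pH = pKa = -log(1.9 x 10^-5) = 4.72.

4.72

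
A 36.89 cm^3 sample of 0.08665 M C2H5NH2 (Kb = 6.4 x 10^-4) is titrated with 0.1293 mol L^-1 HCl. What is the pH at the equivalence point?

n(C2H5NH2) = 0.08665 x 0.03689 = 0.003197 mol; V(HCl) at equivalence = 0.003197/0.1293 = 0.02472 L.
At equivalence the base is fully converted to C2H5NH3+; total volume = 0.06161 L, so [C2H5NH3+] = 0.003197/0.06161 = 0.05188 M.
Ka(C2H5NH3+) = Kw/Kb = 1.0e-14 / 6.4 x 10^-4 = 1.56e-11.
[H^+] = sqrt(Ka x [C2H5NH3+]) = sqrt(1.56e-11 x 0.05188) = 9.00e-7 M.
pH = -log(9.00e-7) = 6.05.

6.05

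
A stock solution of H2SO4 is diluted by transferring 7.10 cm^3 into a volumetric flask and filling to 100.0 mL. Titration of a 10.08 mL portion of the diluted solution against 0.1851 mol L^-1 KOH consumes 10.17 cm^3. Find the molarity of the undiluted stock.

n(KOH) = 0.1851 x 0.01017 = 0.001882 mol.
n(H2SO4) in the aliquot = 0.001882 x 1/2 = 0.0009412 mol.
[diluted H2SO4] = 0.0009412 / 0.01008 = 0.09338 M.
Dilution factor = 100.0/7.100 = 14.08, so [stock] = 0.09338 x 14.08 = 1.32 M.

1.32 M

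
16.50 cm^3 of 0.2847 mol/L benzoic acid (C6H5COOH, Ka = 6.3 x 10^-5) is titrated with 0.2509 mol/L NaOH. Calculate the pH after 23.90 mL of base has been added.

n(acid) = 0.2847 x 0.01650 = 0.004698 mol; n(NaOH) added = 0.2509 x 0.02390 = 0.005997 mol.
Base is in excess by 0.005997 - 0.004698 = 0.001299 mol in a total volume of 0.04040 L.
[OH^-] = 0.001299/0.04040 = 0.03215 M, so pOH = 1.49 and pH = 14.00 - 1.49 = 12.51.

12.51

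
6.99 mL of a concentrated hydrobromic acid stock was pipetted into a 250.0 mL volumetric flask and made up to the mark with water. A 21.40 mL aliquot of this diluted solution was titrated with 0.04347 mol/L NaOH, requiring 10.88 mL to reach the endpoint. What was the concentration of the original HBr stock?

n(NaOH) = 0.04347 x 0.01088 = 0.0004730 mol.
n(HBr) in the aliquot = 0.0004730 mol.
[diluted HBr] = 0.0004730 / 0.02140 = 0.02210 M.
Dilution factor = 250.0/6.990 = 35.77, so [stock] = 0.02210 x 35.77 = 0.790 M.

0.790 M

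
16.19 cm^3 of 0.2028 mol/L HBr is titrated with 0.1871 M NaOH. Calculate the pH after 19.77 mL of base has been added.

12.06

n(acid) = 0.2028 x 0.01619 = 0.003283 mol; n(NaOH) added = 0.1871 x 0.01977 = 0.003699 mol.
Base is in excess by 0.003699 - 0.003283 = 0.0004156 mol in a total volume of 0.03596 L.
[OH^-] = 0.0004156/0.03596 = 0.01156 M, so pOH = 1.94 and pH = 14.00 - 1.94 = 12.06.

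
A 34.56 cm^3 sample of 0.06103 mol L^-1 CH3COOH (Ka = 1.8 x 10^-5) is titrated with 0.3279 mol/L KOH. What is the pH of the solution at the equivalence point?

n(CH3COOH) = 0.06103 x 0.03456 = 0.002109 mol; V(KOH) at equivalence = 0.002109/0.3279 = 0.006432 L.
At equivalence all the acid is converted to CH3COO-; total volume = 0.03456 + 0.006432 = 0.04099 L, so [CH3COO-] = 0.002109/0.04099 = 0.05145 M.
Kb = Kw/Ka = 1.0e-14 / 1.8 x 10^-5 = 5.56e-10.
[OH^-] = sqrt(Kb x [CH3COO-]) = sqrt(5.56e-10 x 0.05145) = 5.35e-6 M.
pOH = 5.27, so pH = 14.00 - 5.27 = 8.73.

8.73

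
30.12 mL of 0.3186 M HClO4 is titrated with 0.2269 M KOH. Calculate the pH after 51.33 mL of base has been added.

12.40

n(acid) = 0.3186 x 0.03012 = 0.009596 mol; n(KOH) added = 0.2269 x 0.05133 = 0.01165 mol.
Base is in excess by 0.01165 - 0.009596 = 0.002051 mol in a total volume of 0.08145 L.
[OH^-] = 0.002051/0.08145 = 0.02518 M, so pOH = 1.60 and pH = 14.00 - 1.60 = 12.40.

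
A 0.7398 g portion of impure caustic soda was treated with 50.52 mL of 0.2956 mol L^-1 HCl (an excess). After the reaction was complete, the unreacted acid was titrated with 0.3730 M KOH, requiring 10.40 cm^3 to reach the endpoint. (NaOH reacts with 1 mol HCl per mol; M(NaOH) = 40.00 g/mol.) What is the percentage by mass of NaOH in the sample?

59.8%

Total n(HCl) added = 0.2956 x 0.05052 = 0.01493 mol.
n(KOH) used = 0.3730 x 0.01040 = 0.003879 mol, which equals the excess n(HCl).
So n(HCl) consumed by the sample = 0.01493 - 0.003879 = 0.01105 mol.
n(NaOH) = 0.01105 / 1 = 0.01105 mol.
mass NaOH = 0.01105 x 40.00 = 0.4422 g, so %NaOH = 0.4422/0.7398 x 100 = 59.8%.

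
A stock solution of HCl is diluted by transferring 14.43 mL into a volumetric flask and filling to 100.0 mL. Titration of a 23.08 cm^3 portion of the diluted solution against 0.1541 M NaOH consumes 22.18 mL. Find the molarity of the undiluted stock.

1.03 M

n(NaOH) = 0.1541 x 0.02218 = 0.003418 mol.
n(HCl) in the aliquot = 0.003418 mol.
[diluted HCl] = 0.003418 / 0.02308 = 0.1481 M.
Dilution factor = 100.0/14.43 = 6.930, so [stock] = 0.1481 x 6.930 = 1.03 M.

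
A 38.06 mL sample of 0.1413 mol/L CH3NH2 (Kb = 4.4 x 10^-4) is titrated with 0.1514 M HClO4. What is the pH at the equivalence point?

n(CH3NH2) = 0.1413 x 0.03806 = 0.005378 mol; V(HClO4) at equivalence = 0.005378/0.1514 = 0.03552 L.
At equivalence the base is fully converted to CH3NH3+; total volume = 0.07358 L, so [CH3NH3+] = 0.005378/0.07358 = 0.07309 M.
Ka(CH3NH3+) = Kw/Kb = 1.0e-14 / 4.4 x 10^-4 = 2.27e-11.
[H^+] = sqrt(Ka x [CH3NH3+]) = sqrt(2.27e-11 x 0.07309) = 1.29e-6 M.
pH = -log(1.29e-6) = 5.89.

5.89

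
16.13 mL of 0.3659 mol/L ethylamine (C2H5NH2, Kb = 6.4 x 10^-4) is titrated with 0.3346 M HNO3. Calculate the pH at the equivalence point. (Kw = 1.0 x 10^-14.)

5.78

n(C2H5NH2) = 0.3659 x 0.01613 = 0.005902 mol; V(HNO3) at equivalence = 0.005902/0.3346 = 0.01764 L.
At equivalence the base is fully converted to C2H5NH3+; total volume = 0.03377 L, so [C2H5NH3+] = 0.005902/0.03377 = 0.1748 M.
Ka(C2H5NH3+) = Kw/Kb = 1.0e-14 / 6.4 x 10^-4 = 1.56e-11.
[H^+] = sqrt(Ka x [C2H5NH3+]) = sqrt(1.56e-11 x 0.1748) = 1.65e-6 M.
pH = -log(1.65e-6) = 5.78.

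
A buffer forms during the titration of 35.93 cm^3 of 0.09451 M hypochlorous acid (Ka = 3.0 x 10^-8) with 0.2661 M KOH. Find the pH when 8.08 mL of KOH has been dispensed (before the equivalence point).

7.76

Initial n(HClO) = 0.09451 x 0.03593 = 0.003396 mol.
n(KOH) added = 0.2661 x 0.008080 = 0.002150 mol, converting that many moles of HClO to ClO-.
Remaining n(HClO) = 0.001246 mol; n(ClO-) = 0.002150 mol.
By Henderson-Hasselbalch, pH = pKa + log([A^-]/[HA]) = 7.52 + log(0.002150/0.001246) = 7.52 + (+0.24) = 7.76.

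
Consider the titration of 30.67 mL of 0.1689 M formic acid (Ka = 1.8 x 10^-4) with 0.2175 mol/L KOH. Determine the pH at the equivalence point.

8.36

n(HCOOH) = 0.1689 x 0.03067 = 0.005180 mol; V(KOH) at equivalence = 0.005180/0.2175 = 0.02382 L.
At equivalence all the acid is converted to HCOO-; total volume = 0.03067 + 0.02382 = 0.05449 L, so [HCOO-] = 0.005180/0.05449 = 0.09507 M.
Kb = Kw/Ka = 1.0e-14 / 1.8 x 10^-4 = 5.56e-11.
[OH^-] = sqrt(Kb x [HCOO-]) = sqrt(5.56e-11 x 0.09507) = 2.30e-6 M.
pOH = 5.64, so pH = 14.00 - 5.64 = 8.36.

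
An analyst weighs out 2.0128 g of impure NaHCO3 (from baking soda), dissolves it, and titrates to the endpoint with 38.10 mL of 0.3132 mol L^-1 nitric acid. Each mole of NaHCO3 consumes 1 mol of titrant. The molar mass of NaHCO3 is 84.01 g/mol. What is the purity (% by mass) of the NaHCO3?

n(HNO3) = 0.3132 x 0.03810 = 0.01193 mol.
n(NaHCO3) = 0.01193 / 1 = 0.01193 mol.
mass of NaHCO3 = 0.01193 x 84.01 = 1.002 g.
% purity = 1.002 / 2.0128 x 100 = 49.8%.

49.8%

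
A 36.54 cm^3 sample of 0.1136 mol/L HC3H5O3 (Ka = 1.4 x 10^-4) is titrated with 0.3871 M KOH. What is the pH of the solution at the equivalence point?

n(HC3H5O3) = 0.1136 x 0.03654 = 0.004151 mol; V(KOH) at equivalence = 0.004151/0.3871 = 0.01072 L.
At equivalence all the acid is converted to C3H5O3-; total volume = 0.03654 + 0.01072 = 0.04726 L, so [C3H5O3-] = 0.004151/0.04726 = 0.08783 M.
Kb = Kw/Ka = 1.0e-14 / 1.4 x 10^-4 = 7.14e-11.
[OH^-] = sqrt(Kb x [C3H5O3-]) = sqrt(7.14e-11 x 0.08783) = 2.50e-6 M.
pOH = 5.60, so pH = 14.00 - 5.60 = 8.40.

8.40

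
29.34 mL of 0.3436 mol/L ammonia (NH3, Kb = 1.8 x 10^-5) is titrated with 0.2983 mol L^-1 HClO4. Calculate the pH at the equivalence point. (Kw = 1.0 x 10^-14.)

n(NH3) = 0.3436 x 0.02934 = 0.01008 mol; V(HClO4) at equivalence = 0.01008/0.2983 = 0.03380 L.
At equivalence the base is fully converted to NH4+; total volume = 0.06314 L, so [NH4+] = 0.01008/0.06314 = 0.1597 M.
Ka(NH4+) = Kw/Kb = 1.0e-14 / 1.8 x 10^-5 = 5.56e-10.
[H^+] = sqrt(Ka x [NH4+]) = sqrt(5.56e-10 x 0.1597) = 9.42e-6 M.
pH = -log(9.42e-6) = 5.03.

5.03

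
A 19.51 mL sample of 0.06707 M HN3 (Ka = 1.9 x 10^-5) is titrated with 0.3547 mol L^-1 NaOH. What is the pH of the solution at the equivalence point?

8.74

n(HN3) = 0.06707 x 0.01951 = 0.001309 mol; V(NaOH) at equivalence = 0.001309/0.3547 = 0.003689 L.
At equivalence all the acid is converted to N3-; total volume = 0.01951 + 0.003689 = 0.02320 L, so [N3-] = 0.001309/0.02320 = 0.05640 M.
Kb = Kw/Ka = 1.0e-14 / 1.9 x 10^-5 = 5.26e-10.
[OH^-] = sqrt(Kb x [N3-]) = sqrt(5.26e-10 x 0.05640) = 5.45e-6 M.
pOH = 5.26, so pH = 14.00 - 5.26 = 8.74.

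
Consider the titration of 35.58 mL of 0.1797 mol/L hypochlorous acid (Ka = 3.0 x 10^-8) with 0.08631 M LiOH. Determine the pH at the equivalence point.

10.14

n(HClO) = 0.1797 x 0.03558 = 0.006394 mol; V(LiOH) at equivalence = 0.006394/0.08631 = 0.07408 L.
At equivalence all the acid is converted to ClO-; total volume = 0.03558 + 0.07408 = 0.1097 L, so [ClO-] = 0.006394/0.1097 = 0.05831 M.
Kb = Kw/Ka = 1.0e-14 / 3.0 x 10^-8 = 3.33e-7.
[OH^-] = sqrt(Kb x [ClO-]) = sqrt(3.33e-7 x 0.05831) = 0.000139 M.
pOH = 3.86, so pH = 14.00 - 3.86 = 10.14.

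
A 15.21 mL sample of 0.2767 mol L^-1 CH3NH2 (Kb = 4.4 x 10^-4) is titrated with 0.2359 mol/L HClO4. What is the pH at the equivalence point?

n(CH3NH2) = 0.2767 x 0.01521 = 0.004209 mol; V(HClO4) at equivalence = 0.004209/0.2359 = 0.01784 L.
At equivalence the base is fully converted to CH3NH3+; total volume = 0.03305 L, so [CH3NH3+] = 0.004209/0.03305 = 0.1273 M.
Ka(CH3NH3+) = Kw/Kb = 1.0e-14 / 4.4 x 10^-4 = 2.27e-11.
[H^+] = sqrt(Ka x [CH3NH3+]) = sqrt(2.27e-11 x 0.1273) = 1.70e-6 M.
pH = -log(1.70e-6) = 5.77.

5.77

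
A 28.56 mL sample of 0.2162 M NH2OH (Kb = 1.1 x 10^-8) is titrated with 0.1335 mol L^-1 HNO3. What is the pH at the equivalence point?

3.56

n(NH2OH) = 0.2162 x 0.02856 = 0.006175 mol; V(HNO3) at equivalence = 0.006175/0.1335 = 0.04625 L.
At equivalence the base is fully converted to NH3OH+; total volume = 0.07481 L, so [NH3OH+] = 0.006175/0.07481 = 0.08254 M.
Ka(NH3OH+) = Kw/Kb = 1.0e-14 / 1.1 x 10^-8 = 9.09e-7.
[H^+] = sqrt(Ka x [NH3OH+]) = sqrt(9.09e-7 x 0.08254) = 0.000274 M.
pH = -log(0.000274) = 3.56.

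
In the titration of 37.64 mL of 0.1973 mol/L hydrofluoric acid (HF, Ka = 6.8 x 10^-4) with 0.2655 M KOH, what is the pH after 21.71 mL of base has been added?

3.71

Initial n(HF) = 0.1973 x 0.03764 = 0.007426 mol.
n(KOH) added = 0.2655 x 0.02171 = 0.005764 mol, converting that many moles of HF to F-.
Remaining n(HF) = 0.001662 mol; n(F-) = 0.005764 mol.
By Henderson-Hasselbalch, pH = pKa + log([A^-]/[HA]) = 3.17 + log(0.005764/0.001662) = 3.17 + (+0.54) = 3.71.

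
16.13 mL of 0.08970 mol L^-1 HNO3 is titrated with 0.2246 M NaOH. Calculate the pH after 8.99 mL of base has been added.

n(acid) = 0.08970 x 0.01613 = 0.001447 mol; n(NaOH) added = 0.2246 x 0.008990 = 0.002019 mol.
Base is in excess by 0.002019 - 0.001447 = 0.0005723 mol in a total volume of 0.02512 L.
[OH^-] = 0.0005723/0.02512 = 0.02278 M, so pOH = 1.64 and pH = 14.00 - 1.64 = 12.36.

12.36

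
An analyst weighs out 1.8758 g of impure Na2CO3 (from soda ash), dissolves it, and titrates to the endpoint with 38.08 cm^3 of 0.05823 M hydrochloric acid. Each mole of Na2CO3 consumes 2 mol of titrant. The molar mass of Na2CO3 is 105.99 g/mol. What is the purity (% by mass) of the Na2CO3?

6.26%

n(HCl) = 0.05823 x 0.03808 = 0.002217 mol.
n(Na2CO3) = 0.002217 / 2 = 0.001109 mol.
mass of Na2CO3 = 0.001109 x 105.99 = 0.1175 g.
% purity = 0.1175 / 1.8758 x 100 = 6.26%.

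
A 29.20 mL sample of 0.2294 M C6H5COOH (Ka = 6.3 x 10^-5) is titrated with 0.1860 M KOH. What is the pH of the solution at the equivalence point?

8.61

n(C6H5COOH) = 0.2294 x 0.02920 = 0.006698 mol; V(KOH) at equivalence = 0.006698/0.1860 = 0.03601 L.
At equivalence all the acid is converted to C6H5COO-; total volume = 0.02920 + 0.03601 = 0.06521 L, so [C6H5COO-] = 0.006698/0.06521 = 0.1027 M.
Kb = Kw/Ka = 1.0e-14 / 6.3 x 10^-5 = 1.59e-10.
[OH^-] = sqrt(Kb x [C6H5COO-]) = sqrt(1.59e-10 x 0.1027) = 4.04e-6 M.
pOH = 5.39, so pH = 14.00 - 5.39 = 8.61.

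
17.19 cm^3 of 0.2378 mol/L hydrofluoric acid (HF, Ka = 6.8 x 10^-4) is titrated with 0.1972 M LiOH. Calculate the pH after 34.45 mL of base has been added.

n(acid) = 0.2378 x 0.01719 = 0.004088 mol; n(LiOH) added = 0.1972 x 0.03445 = 0.006794 mol.
Base is in excess by 0.006794 - 0.004088 = 0.002706 mol in a total volume of 0.05164 L.
[OH^-] = 0.002706/0.05164 = 0.05240 M, so pOH = 1.28 and pH = 14.00 - 1.28 = 12.72.

12.72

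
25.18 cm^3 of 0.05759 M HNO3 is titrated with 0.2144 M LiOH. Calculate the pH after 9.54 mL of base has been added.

n(acid) = 0.05759 x 0.02518 = 0.001450 mol; n(LiOH) added = 0.2144 x 0.009540 = 0.002045 mol.
Base is in excess by 0.002045 - 0.001450 = 0.0005953 mol in a total volume of 0.03472 L.
[OH^-] = 0.0005953/0.03472 = 0.01714 M, so pOH = 1.77 and pH = 14.00 - 1.77 = 12.23.

12.23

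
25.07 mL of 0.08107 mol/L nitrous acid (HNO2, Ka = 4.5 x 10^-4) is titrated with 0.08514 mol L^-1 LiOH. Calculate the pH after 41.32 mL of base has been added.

12.35

n(acid) = 0.08107 x 0.02507 = 0.002032 mol; n(LiOH) added = 0.08514 x 0.04132 = 0.003518 mol.
Base is in excess by 0.003518 - 0.002032 = 0.001486 mol in a total volume of 0.06639 L.
[OH^-] = 0.001486/0.06639 = 0.02238 M, so pOH = 1.65 and pH = 14.00 - 1.65 = 12.35.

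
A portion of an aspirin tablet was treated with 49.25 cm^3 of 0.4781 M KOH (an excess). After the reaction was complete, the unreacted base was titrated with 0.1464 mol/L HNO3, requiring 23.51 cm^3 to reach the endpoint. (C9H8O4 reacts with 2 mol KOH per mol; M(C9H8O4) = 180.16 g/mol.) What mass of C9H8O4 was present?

1.81 g

Total n(KOH) added = 0.4781 x 0.04925 = 0.02355 mol.
n(HNO3) used = 0.1464 x 0.02351 = 0.003442 mol, which equals the excess n(KOH).
So n(KOH) consumed by the sample = 0.02355 - 0.003442 = 0.02010 mol.
n(C9H8O4) = 0.02010 / 2 = 0.01005 mol.
mass = 0.01005 mol x 180.16 g/mol = 1.81 g.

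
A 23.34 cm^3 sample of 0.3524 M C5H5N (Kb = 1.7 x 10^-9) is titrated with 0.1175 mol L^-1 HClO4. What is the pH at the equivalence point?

n(C5H5N) = 0.3524 x 0.02334 = 0.008225 mol; V(HClO4) at equivalence = 0.008225/0.1175 = 0.07000 L.
At equivalence the base is fully converted to C5H5NH+; total volume = 0.09334 L, so [C5H5NH+] = 0.008225/0.09334 = 0.08812 M.
Ka(C5H5NH+) = Kw/Kb = 1.0e-14 / 1.7 x 10^-9 = 5.88e-6.
[H^+] = sqrt(Ka x [C5H5NH+]) = sqrt(5.88e-6 x 0.08812) = 0.000720 M.
pH = -log(0.000720) = 3.14.

3.14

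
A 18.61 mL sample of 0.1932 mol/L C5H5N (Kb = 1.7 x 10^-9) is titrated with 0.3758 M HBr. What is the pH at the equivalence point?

n(C5H5N) = 0.1932 x 0.01861 = 0.003595 mol; V(HBr) at equivalence = 0.003595/0.3758 = 0.009567 L.
At equivalence the base is fully converted to C5H5NH+; total volume = 0.02818 L, so [C5H5NH+] = 0.003595/0.02818 = 0.1276 M.
Ka(C5H5NH+) = Kw/Kb = 1.0e-14 / 1.7 x 10^-9 = 5.88e-6.
[H^+] = sqrt(Ka x [C5H5NH+]) = sqrt(5.88e-6 x 0.1276) = 0.000866 M.
pH = -log(0.000866) = 3.06.

3.06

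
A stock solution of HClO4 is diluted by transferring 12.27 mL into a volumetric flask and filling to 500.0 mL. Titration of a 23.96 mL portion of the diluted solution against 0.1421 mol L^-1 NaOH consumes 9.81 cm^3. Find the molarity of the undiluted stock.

n(NaOH) = 0.1421 x 0.009810 = 0.001394 mol.
n(HClO4) in the aliquot = 0.001394 mol.
[diluted HClO4] = 0.001394 / 0.02396 = 0.05818 M.
Dilution factor = 500.0/12.27 = 40.75, so [stock] = 0.05818 x 40.75 = 2.37 M.

2.37 M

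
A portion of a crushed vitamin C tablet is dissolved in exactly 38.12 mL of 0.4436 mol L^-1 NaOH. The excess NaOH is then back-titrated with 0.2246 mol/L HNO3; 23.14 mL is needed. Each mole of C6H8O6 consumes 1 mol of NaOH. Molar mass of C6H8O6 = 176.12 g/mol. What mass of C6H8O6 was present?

Total n(NaOH) added = 0.4436 x 0.03812 = 0.01691 mol.
n(HNO3) used = 0.2246 x 0.02314 = 0.005197 mol, which equals the excess n(NaOH).
So n(NaOH) consumed by the sample = 0.01691 - 0.005197 = 0.01171 mol.
n(C6H8O6) = 0.01171 / 1 = 0.01171 mol.
mass = 0.01171 mol x 176.12 g/mol = 2.06 g.

2.06 g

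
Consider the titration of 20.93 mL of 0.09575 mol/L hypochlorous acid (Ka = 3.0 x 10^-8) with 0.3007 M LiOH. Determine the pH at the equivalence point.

n(HClO) = 0.09575 x 0.02093 = 0.002004 mol; V(LiOH) at equivalence = 0.002004/0.3007 = 0.006665 L.
At equivalence all the acid is converted to ClO-; total volume = 0.02093 + 0.006665 = 0.02759 L, so [ClO-] = 0.002004/0.02759 = 0.07262 M.
Kb = Kw/Ka = 1.0e-14 / 3.0 x 10^-8 = 3.33e-7.
[OH^-] = sqrt(Kb x [ClO-]) = sqrt(3.33e-7 x 0.07262) = 0.000156 M.
pOH = 3.81, so pH = 14.00 - 3.81 = 10.19.

10.19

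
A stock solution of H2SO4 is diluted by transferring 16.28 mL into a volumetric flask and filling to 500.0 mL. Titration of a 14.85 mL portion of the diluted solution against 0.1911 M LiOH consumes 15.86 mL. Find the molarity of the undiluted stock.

n(LiOH) = 0.1911 x 0.01586 = 0.003031 mol.
n(H2SO4) in the aliquot = 0.003031 x 1/2 = 0.001515 mol.
[diluted H2SO4] = 0.001515 / 0.01485 = 0.1020 M.
Dilution factor = 500.0/16.28 = 30.71, so [stock] = 0.1020 x 30.71 = 3.13 M.

3.13 M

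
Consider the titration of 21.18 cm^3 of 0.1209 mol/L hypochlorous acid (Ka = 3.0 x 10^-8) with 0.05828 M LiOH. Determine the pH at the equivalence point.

n(HClO) = 0.1209 x 0.02118 = 0.002561 mol; V(LiOH) at equivalence = 0.002561/0.05828 = 0.04394 L.
At equivalence all the acid is converted to ClO-; total volume = 0.02118 + 0.04394 = 0.06512 L, so [ClO-] = 0.002561/0.06512 = 0.03932 M.
Kb = Kw/Ka = 1.0e-14 / 3.0 x 10^-8 = 3.33e-7.
[OH^-] = sqrt(Kb x [ClO-]) = sqrt(3.33e-7 x 0.03932) = 0.000114 M.
pOH = 3.94, so pH = 14.00 - 3.94 = 10.06.

10.06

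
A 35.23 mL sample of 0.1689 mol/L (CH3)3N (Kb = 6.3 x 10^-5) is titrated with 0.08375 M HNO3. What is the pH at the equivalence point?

n((CH3)3N) = 0.1689 x 0.03523 = 0.005950 mol; V(HNO3) at equivalence = 0.005950/0.08375 = 0.07105 L.
At equivalence the base is fully converted to (CH3)3NH+; total volume = 0.1063 L, so [(CH3)3NH+] = 0.005950/0.1063 = 0.05599 M.
Ka((CH3)3NH+) = Kw/Kb = 1.0e-14 / 6.3 x 10^-5 = 1.59e-10.
[H^+] = sqrt(Ka x [(CH3)3NH+]) = sqrt(1.59e-10 x 0.05599) = 2.98e-6 M.
pH = -log(2.98e-6) = 5.53.

5.53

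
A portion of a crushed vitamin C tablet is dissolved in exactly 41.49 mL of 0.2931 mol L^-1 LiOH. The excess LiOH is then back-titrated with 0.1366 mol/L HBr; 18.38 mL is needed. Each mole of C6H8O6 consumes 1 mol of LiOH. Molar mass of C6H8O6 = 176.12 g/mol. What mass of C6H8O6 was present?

Total n(LiOH) added = 0.2931 x 0.04149 = 0.01216 mol.
n(HBr) used = 0.1366 x 0.01838 = 0.002511 mol, which equals the excess n(LiOH).
So n(LiOH) consumed by the sample = 0.01216 - 0.002511 = 0.009650 mol.
n(C6H8O6) = 0.009650 / 1 = 0.009650 mol.
mass = 0.009650 mol x 176.12 g/mol = 1.70 g.

1.70 g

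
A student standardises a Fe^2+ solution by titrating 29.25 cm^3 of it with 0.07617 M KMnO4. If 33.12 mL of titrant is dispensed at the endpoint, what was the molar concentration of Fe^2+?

0.431 M

n(KMnO4) = 0.07617 x 0.03312 = 0.002523 mol.
From the balanced equation, 1 mol KMnO4 reacts with 5 mol Fe^2+, so n(Fe^2+) = 0.002523 x 5/1 = 0.01261 mol.
[Fe^2+] = 0.01261 / 0.02925 L = 0.431 M.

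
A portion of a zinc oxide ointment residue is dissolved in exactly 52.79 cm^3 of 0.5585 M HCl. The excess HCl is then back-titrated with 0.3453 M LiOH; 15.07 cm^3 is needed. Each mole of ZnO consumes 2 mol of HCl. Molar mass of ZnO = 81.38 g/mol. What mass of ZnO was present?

0.988 g

Total n(HCl) added = 0.5585 x 0.05279 = 0.02948 mol.
n(LiOH) used = 0.3453 x 0.01507 = 0.005204 mol, which equals the excess n(HCl).
So n(HCl) consumed by the sample = 0.02948 - 0.005204 = 0.02428 mol.
n(ZnO) = 0.02428 / 2 = 0.01214 mol.
mass = 0.01214 mol x 81.38 g/mol = 0.988 g.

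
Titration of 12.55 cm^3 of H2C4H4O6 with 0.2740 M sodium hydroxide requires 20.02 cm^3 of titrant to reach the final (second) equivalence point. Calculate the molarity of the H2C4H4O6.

n(NaOH) = 0.2740 x 0.02002 = 0.005485 mol.
At the final (second) equivalence point, 2 mol OH^- react per mol H2C4H4O6, so n(H2C4H4O6) = 0.005485 / 2 = 0.002743 mol.
[H2C4H4O6] = 0.002743 / 0.01255 L = 0.219 M.

0.219 M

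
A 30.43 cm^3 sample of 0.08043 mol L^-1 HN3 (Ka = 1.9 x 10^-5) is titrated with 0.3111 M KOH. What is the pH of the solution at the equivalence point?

n(HN3) = 0.08043 x 0.03043 = 0.002447 mol; V(KOH) at equivalence = 0.002447/0.3111 = 0.007867 L.
At equivalence all the acid is converted to N3-; total volume = 0.03043 + 0.007867 = 0.03830 L, so [N3-] = 0.002447/0.03830 = 0.06391 M.
Kb = Kw/Ka = 1.0e-14 / 1.9 x 10^-5 = 5.26e-10.
[OH^-] = sqrt(Kb x [N3-]) = sqrt(5.26e-10 x 0.06391) = 5.80e-6 M.
pOH = 5.24, so pH = 14.00 - 5.24 = 8.76.

8.76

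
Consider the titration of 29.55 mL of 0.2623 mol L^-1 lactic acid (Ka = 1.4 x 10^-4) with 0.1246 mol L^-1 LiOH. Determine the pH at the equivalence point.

n(HC3H5O3) = 0.2623 x 0.02955 = 0.007751 mol; V(LiOH) at equivalence = 0.007751/0.1246 = 0.06221 L.
At equivalence all the acid is converted to C3H5O3-; total volume = 0.02955 + 0.06221 = 0.09176 L, so [C3H5O3-] = 0.007751/0.09176 = 0.08447 M.
Kb = Kw/Ka = 1.0e-14 / 1.4 x 10^-4 = 7.14e-11.
[OH^-] = sqrt(Kb x [C3H5O3-]) = sqrt(7.14e-11 x 0.08447) = 2.46e-6 M.
pOH = 5.61, so pH = 14.00 - 5.61 = 8.39.

8.39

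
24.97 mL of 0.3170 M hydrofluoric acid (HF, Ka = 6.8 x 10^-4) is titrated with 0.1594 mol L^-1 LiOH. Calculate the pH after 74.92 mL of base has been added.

12.61

n(acid) = 0.3170 x 0.02497 = 0.007915 mol; n(LiOH) added = 0.1594 x 0.07492 = 0.01194 mol.
Base is in excess by 0.01194 - 0.007915 = 0.004027 mol in a total volume of 0.09989 L.
[OH^-] = 0.004027/0.09989 = 0.04031 M, so pOH = 1.39 and pH = 14.00 - 1.39 = 12.61.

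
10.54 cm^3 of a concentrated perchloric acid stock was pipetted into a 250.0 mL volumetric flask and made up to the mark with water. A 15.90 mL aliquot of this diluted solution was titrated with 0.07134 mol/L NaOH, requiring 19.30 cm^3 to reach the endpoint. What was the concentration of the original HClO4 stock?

n(NaOH) = 0.07134 x 0.01930 = 0.001377 mol.
n(HClO4) in the aliquot = 0.001377 mol.
[diluted HClO4] = 0.001377 / 0.01590 = 0.08660 M.
Dilution factor = 250.0/10.54 = 23.72, so [stock] = 0.08660 x 23.72 = 2.05 M.

2.05 M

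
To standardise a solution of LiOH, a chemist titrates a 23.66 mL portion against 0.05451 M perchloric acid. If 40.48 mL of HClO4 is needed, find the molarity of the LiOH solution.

0.0933 M

n(HClO4) delivered = 0.05451 x 0.04048 = 0.002207 mol.
For a 1:1 reaction, n(LiOH) = 0.002207 mol.
[LiOH] = 0.002207 mol / 0.02366 L = 0.0933 M.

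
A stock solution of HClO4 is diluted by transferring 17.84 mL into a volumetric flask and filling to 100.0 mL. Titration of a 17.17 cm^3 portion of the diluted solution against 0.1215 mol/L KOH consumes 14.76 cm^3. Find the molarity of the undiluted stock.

n(KOH) = 0.1215 x 0.01476 = 0.001793 mol.
n(HClO4) in the aliquot = 0.001793 mol.
[diluted HClO4] = 0.001793 / 0.01717 = 0.1044 M.
Dilution factor = 100.0/17.84 = 5.605, so [stock] = 0.1044 x 5.605 = 0.585 M.

0.585 M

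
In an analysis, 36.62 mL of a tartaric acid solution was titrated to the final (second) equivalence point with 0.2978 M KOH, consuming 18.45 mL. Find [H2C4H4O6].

0.0750 M

n(KOH) = 0.2978 x 0.01845 = 0.005494 mol.
At the final (second) equivalence point, 2 mol OH^- react per mol H2C4H4O6, so n(H2C4H4O6) = 0.005494 / 2 = 0.002747 mol.
[H2C4H4O6] = 0.002747 / 0.03662 L = 0.0750 M.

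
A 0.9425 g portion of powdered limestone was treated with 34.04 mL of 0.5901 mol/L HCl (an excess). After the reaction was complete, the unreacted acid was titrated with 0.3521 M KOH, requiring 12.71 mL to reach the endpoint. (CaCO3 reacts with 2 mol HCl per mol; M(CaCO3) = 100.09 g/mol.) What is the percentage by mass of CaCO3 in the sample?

Total n(HCl) added = 0.5901 x 0.03404 = 0.02009 mol.
n(KOH) used = 0.3521 x 0.01271 = 0.004475 mol, which equals the excess n(HCl).
So n(HCl) consumed by the sample = 0.02009 - 0.004475 = 0.01561 mol.
n(CaCO3) = 0.01561 / 2 = 0.007806 mol.
mass CaCO3 = 0.007806 x 100.09 = 0.7813 g, so %CaCO3 = 0.7813/0.9425 x 100 = 82.9%.

82.9%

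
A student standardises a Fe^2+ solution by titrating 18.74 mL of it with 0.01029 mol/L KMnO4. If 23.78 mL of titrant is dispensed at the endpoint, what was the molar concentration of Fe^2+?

0.0653 M

n(KMnO4) = 0.01029 x 0.02378 = 0.0002447 mol.
From the balanced equation, 1 mol KMnO4 reacts with 5 mol Fe^2+, so n(Fe^2+) = 0.0002447 x 5/1 = 0.001223 mol.
[Fe^2+] = 0.001223 / 0.01874 L = 0.0653 M.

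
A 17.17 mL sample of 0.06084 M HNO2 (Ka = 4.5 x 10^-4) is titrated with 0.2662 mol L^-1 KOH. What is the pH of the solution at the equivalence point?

8.02

n(HNO2) = 0.06084 x 0.01717 = 0.001045 mol; V(KOH) at equivalence = 0.001045/0.2662 = 0.003924 L.
At equivalence all the acid is converted to NO2-; total volume = 0.01717 + 0.003924 = 0.02109 L, so [NO2-] = 0.001045/0.02109 = 0.04952 M.
Kb = Kw/Ka = 1.0e-14 / 4.5 x 10^-4 = 2.22e-11.
[OH^-] = sqrt(Kb x [NO2-]) = sqrt(2.22e-11 x 0.04952) = 1.05e-6 M.
pOH = 5.98, so pH = 14.00 - 5.98 = 8.02.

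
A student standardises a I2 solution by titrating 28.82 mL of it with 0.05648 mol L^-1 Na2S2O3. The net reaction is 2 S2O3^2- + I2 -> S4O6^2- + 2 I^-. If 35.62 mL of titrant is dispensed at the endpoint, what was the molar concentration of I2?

0.0349 M

n(Na2S2O3) = 0.05648 x 0.03562 = 0.002012 mol.
From the balanced equation, 2 mol Na2S2O3 reacts with 1 mol I2, so n(I2) = 0.002012 x 1/2 = 0.001006 mol.
[I2] = 0.001006 / 0.02882 L = 0.0349 M.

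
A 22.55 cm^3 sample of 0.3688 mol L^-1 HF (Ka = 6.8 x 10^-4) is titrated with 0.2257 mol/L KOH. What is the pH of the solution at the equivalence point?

n(HF) = 0.3688 x 0.02255 = 0.008316 mol; V(KOH) at equivalence = 0.008316/0.2257 = 0.03685 L.
At equivalence all the acid is converted to F-; total volume = 0.02255 + 0.03685 = 0.05940 L, so [F-] = 0.008316/0.05940 = 0.1400 M.
Kb = Kw/Ka = 1.0e-14 / 6.8 x 10^-4 = 1.47e-11.
[OH^-] = sqrt(Kb x [F-]) = sqrt(1.47e-11 x 0.1400) = 1.43e-6 M.
pOH = 5.84, so pH = 14.00 - 5.84 = 8.16.

8.16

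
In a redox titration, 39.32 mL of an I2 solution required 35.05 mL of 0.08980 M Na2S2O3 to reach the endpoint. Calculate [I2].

n(Na2S2O3) = 0.08980 x 0.03505 = 0.003147 mol.
From the balanced equation, 2 mol Na2S2O3 reacts with 1 mol I2, so n(I2) = 0.003147 x 1/2 = 0.001574 mol.
[I2] = 0.001574 / 0.03932 L = 0.0400 M.

0.0400 M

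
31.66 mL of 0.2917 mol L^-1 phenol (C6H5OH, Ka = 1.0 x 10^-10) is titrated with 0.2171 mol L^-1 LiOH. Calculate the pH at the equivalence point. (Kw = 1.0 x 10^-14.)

11.55

n(C6H5OH) = 0.2917 x 0.03166 = 0.009235 mol; V(LiOH) at equivalence = 0.009235/0.2171 = 0.04254 L.
At equivalence all the acid is converted to C6H5O-; total volume = 0.03166 + 0.04254 = 0.07420 L, so [C6H5O-] = 0.009235/0.07420 = 0.1245 M.
Kb = Kw/Ka = 1.0e-14 / 1.0 x 10^-10 = 0.000100.
[OH^-] = sqrt(Kb x [C6H5O-]) = sqrt(0.000100 x 0.1245) = 0.00353 M.
pOH = 2.45, so pH = 14.00 - 2.45 = 11.55.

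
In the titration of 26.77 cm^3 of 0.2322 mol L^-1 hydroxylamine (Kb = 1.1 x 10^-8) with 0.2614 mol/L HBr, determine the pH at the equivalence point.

n(NH2OH) = 0.2322 x 0.02677 = 0.006216 mol; V(HBr) at equivalence = 0.006216/0.2614 = 0.02378 L.
At equivalence the base is fully converted to NH3OH+; total volume = 0.05055 L, so [NH3OH+] = 0.006216/0.05055 = 0.1230 M.
Ka(NH3OH+) = Kw/Kb = 1.0e-14 / 1.1 x 10^-8 = 9.09e-7.
[H^+] = sqrt(Ka x [NH3OH+]) = sqrt(9.09e-7 x 0.1230) = 0.000334 M.
pH = -log(0.000334) = 3.48.

3.48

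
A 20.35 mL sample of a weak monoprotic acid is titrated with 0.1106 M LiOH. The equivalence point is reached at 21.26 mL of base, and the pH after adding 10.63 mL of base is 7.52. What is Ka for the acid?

3.0 x 10^-8

10.63 mL is half of the equivalence volume, so this is the half-equivalence point where [HA] = [A^-].
At half-equivalence pH = pKa, so pKa = 7.52.
Ka = 10^(-7.52) = 3.0 x 10^-8.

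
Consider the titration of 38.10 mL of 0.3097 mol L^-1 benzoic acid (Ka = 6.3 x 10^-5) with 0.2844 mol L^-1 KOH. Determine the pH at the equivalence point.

8.69

n(C6H5COOH) = 0.3097 x 0.03810 = 0.01180 mol; V(KOH) at equivalence = 0.01180/0.2844 = 0.04149 L.
At equivalence all the acid is converted to C6H5COO-; total volume = 0.03810 + 0.04149 = 0.07959 L, so [C6H5COO-] = 0.01180/0.07959 = 0.1483 M.
Kb = Kw/Ka = 1.0e-14 / 6.3 x 10^-5 = 1.59e-10.
[OH^-] = sqrt(Kb x [C6H5COO-]) = sqrt(1.59e-10 x 0.1483) = 4.85e-6 M.
pOH = 5.31, so pH = 14.00 - 5.31 = 8.69.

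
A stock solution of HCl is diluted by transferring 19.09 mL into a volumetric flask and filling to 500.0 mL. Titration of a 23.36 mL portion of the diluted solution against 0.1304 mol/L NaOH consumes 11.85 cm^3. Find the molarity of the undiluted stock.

1.73 M

n(NaOH) = 0.1304 x 0.01185 = 0.001545 mol.
n(HCl) in the aliquot = 0.001545 mol.
[diluted HCl] = 0.001545 / 0.02336 = 0.06615 M.
Dilution factor = 500.0/19.09 = 26.19, so [stock] = 0.06615 x 26.19 = 1.73 M.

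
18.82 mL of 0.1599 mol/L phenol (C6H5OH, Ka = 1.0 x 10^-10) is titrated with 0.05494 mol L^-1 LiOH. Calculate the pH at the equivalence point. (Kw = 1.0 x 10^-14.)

11.31

n(C6H5OH) = 0.1599 x 0.01882 = 0.003009 mol; V(LiOH) at equivalence = 0.003009/0.05494 = 0.05477 L.
At equivalence all the acid is converted to C6H5O-; total volume = 0.01882 + 0.05477 = 0.07359 L, so [C6H5O-] = 0.003009/0.07359 = 0.04089 M.
Kb = Kw/Ka = 1.0e-14 / 1.0 x 10^-10 = 0.000100.
[OH^-] = sqrt(Kb x [C6H5O-]) = sqrt(0.000100 x 0.04089) = 0.00202 M.
pOH = 2.69, so pH = 14.00 - 2.69 = 11.31.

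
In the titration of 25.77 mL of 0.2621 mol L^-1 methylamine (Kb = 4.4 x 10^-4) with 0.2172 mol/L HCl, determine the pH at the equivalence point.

n(CH3NH2) = 0.2621 x 0.02577 = 0.006754 mol; V(HCl) at equivalence = 0.006754/0.2172 = 0.03110 L.
At equivalence the base is fully converted to CH3NH3+; total volume = 0.05687 L, so [CH3NH3+] = 0.006754/0.05687 = 0.1188 M.
Ka(CH3NH3+) = Kw/Kb = 1.0e-14 / 4.4 x 10^-4 = 2.27e-11.
[H^+] = sqrt(Ka x [CH3NH3+]) = sqrt(2.27e-11 x 0.1188) = 1.64e-6 M.
pH = -log(1.64e-6) = 5.78.

5.78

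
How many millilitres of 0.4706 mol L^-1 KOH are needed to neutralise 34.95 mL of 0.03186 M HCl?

2.37 mL

n(HCl) = 0.03186 mol/L x 0.03495 L = 0.001114 mol.
At equivalence n(KOH) = n(HCl) = 0.001114 mol.
V(KOH) = 0.001114 / 0.4706 = 0.002366 L = 2.37 mL.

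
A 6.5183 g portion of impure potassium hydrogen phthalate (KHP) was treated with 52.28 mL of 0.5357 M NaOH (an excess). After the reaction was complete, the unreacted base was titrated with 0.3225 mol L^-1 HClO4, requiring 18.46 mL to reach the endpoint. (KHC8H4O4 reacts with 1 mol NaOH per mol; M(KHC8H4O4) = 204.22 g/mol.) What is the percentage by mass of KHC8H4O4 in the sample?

Total n(NaOH) added = 0.5357 x 0.05228 = 0.02801 mol.
n(HClO4) used = 0.3225 x 0.01846 = 0.005953 mol, which equals the excess n(NaOH).
So n(NaOH) consumed by the sample = 0.02801 - 0.005953 = 0.02205 mol.
n(KHC8H4O4) = 0.02205 / 1 = 0.02205 mol.
mass KHC8H4O4 = 0.02205 x 204.22 = 4.504 g, so %KHC8H4O4 = 4.504/6.5183 x 100 = 69.1%.

69.1%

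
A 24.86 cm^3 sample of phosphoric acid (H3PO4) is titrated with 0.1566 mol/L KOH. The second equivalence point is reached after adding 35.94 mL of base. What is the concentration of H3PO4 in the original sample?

0.113 M

n(KOH) = 0.1566 x 0.03594 = 0.005628 mol.
At the second equivalence point, 2 mol OH^- react per mol H3PO4, so n(H3PO4) = 0.005628 / 2 = 0.002814 mol.
[H3PO4] = 0.002814 / 0.02486 L = 0.113 M.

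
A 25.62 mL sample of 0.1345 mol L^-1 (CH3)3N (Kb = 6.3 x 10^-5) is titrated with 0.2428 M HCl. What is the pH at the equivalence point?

n((CH3)3N) = 0.1345 x 0.02562 = 0.003446 mol; V(HCl) at equivalence = 0.003446/0.2428 = 0.01419 L.
At equivalence the base is fully converted to (CH3)3NH+; total volume = 0.03981 L, so [(CH3)3NH+] = 0.003446/0.03981 = 0.08655 M.
Ka((CH3)3NH+) = Kw/Kb = 1.0e-14 / 6.3 x 10^-5 = 1.59e-10.
[H^+] = sqrt(Ka x [(CH3)3NH+]) = sqrt(1.59e-10 x 0.08655) = 3.71e-6 M.
pH = -log(3.71e-6) = 5.43.

5.43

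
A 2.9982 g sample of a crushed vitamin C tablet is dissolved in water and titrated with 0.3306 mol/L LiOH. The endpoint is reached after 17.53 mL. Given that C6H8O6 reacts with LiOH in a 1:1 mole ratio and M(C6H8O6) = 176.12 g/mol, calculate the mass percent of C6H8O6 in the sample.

34.0%

n(LiOH) = 0.3306 x 0.01753 = 0.005795 mol.
n(C6H8O6) = 0.005795 / 1 = 0.005795 mol.
mass of C6H8O6 = 0.005795 x 176.12 = 1.021 g.
% purity = 1.021 / 2.9982 x 100 = 34.0%.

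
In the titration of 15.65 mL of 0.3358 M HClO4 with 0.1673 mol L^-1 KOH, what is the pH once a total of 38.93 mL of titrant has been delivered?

n(acid) = 0.3358 x 0.01565 = 0.005255 mol; n(KOH) added = 0.1673 x 0.03893 = 0.006513 mol.
Base is in excess by 0.006513 - 0.005255 = 0.001258 mol in a total volume of 0.05458 L.
[OH^-] = 0.001258/0.05458 = 0.02304 M, so pOH = 1.64 and pH = 14.00 - 1.64 = 12.36.

12.36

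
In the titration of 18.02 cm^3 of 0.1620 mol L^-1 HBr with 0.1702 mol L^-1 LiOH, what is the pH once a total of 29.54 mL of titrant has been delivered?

12.65

n(acid) = 0.1620 x 0.01802 = 0.002919 mol; n(LiOH) added = 0.1702 x 0.02954 = 0.005028 mol.
Base is in excess by 0.005028 - 0.002919 = 0.002108 mol in a total volume of 0.04756 L.
[OH^-] = 0.002108/0.04756 = 0.04433 M, so pOH = 1.35 and pH = 14.00 - 1.35 = 12.65.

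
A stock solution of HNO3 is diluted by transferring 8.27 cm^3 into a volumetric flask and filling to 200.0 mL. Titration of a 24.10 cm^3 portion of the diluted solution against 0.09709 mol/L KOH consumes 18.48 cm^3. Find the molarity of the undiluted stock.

n(KOH) = 0.09709 x 0.01848 = 0.001794 mol.
n(HNO3) in the aliquot = 0.001794 mol.
[diluted HNO3] = 0.001794 / 0.02410 = 0.07445 M.
Dilution factor = 200.0/8.270 = 24.18, so [stock] = 0.07445 x 24.18 = 1.80 M.

1.80 M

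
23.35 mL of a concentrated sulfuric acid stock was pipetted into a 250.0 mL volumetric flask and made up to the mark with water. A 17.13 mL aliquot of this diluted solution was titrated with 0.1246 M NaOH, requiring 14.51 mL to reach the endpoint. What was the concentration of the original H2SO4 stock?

0.565 M

n(NaOH) = 0.1246 x 0.01451 = 0.001808 mol.
n(H2SO4) in the aliquot = 0.001808 x 1/2 = 0.0009040 mol.
[diluted H2SO4] = 0.0009040 / 0.01713 = 0.05277 M.
Dilution factor = 250.0/23.35 = 10.71, so [stock] = 0.05277 x 10.71 = 0.565 M.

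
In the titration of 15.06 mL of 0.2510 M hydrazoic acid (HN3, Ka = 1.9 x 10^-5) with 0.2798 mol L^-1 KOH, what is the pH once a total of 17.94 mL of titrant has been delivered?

12.57

n(acid) = 0.2510 x 0.01506 = 0.003780 mol; n(KOH) added = 0.2798 x 0.01794 = 0.005020 mol.
Base is in excess by 0.005020 - 0.003780 = 0.001240 mol in a total volume of 0.03300 L.
[OH^-] = 0.001240/0.03300 = 0.03756 M, so pOH = 1.43 and pH = 14.00 - 1.43 = 12.57.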